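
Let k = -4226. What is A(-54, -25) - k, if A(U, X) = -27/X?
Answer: 105677/25 ≈ 4227.1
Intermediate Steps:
A(-54, -25) - k = -27/(-25) - 1*(-4226) = -27*(-1/25) + 4226 = 27/25 + 4226 = 105677/25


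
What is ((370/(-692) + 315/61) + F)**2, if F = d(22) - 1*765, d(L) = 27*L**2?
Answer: 67477763268221329/445463236 ≈ 1.5148e+8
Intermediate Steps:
F = 12303 (F = 27*22**2 - 1*765 = 27*484 - 765 = 13068 - 765 = 12303)
((370/(-692) + 315/61) + F)**2 = ((370/(-692) + 315/61) + 12303)**2 = ((370*(-1/692) + 315*(1/61)) + 12303)**2 = ((-185/346 + 315/61) + 12303)**2 = (97705/21106 + 12303)**2 = (259764823/21106)**2 = 67477763268221329/445463236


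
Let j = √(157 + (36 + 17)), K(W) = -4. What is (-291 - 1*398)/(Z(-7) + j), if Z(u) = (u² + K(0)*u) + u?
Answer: -689/67 + 689*√210/4690 ≈ -8.1547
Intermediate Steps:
Z(u) = u² - 3*u (Z(u) = (u² - 4*u) + u = u² - 3*u)
j = √210 (j = √(157 + 53) = √210 ≈ 14.491)
(-291 - 1*398)/(Z(-7) + j) = (-291 - 1*398)/(-7*(-3 - 7) + √210) = (-291 - 398)/(-7*(-10) + √210) = -689/(70 + √210)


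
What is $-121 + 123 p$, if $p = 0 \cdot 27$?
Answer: $-121$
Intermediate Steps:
$p = 0$
$-121 + 123 p = -121 + 123 \cdot 0 = -121 + 0 = -121$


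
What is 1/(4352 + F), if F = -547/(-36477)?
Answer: 36477/158748451 ≈ 0.00022978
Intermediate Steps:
F = 547/36477 (F = -547*(-1/36477) = 547/36477 ≈ 0.014996)
1/(4352 + F) = 1/(4352 + 547/36477) = 1/(158748451/36477) = 36477/158748451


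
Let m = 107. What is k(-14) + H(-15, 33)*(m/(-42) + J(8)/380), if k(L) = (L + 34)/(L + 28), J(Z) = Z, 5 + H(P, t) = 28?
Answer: -32309/570 ≈ -56.682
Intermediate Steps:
H(P, t) = 23 (H(P, t) = -5 + 28 = 23)
k(L) = (34 + L)/(28 + L)
k(-14) + H(-15, 33)*(m/(-42) + J(8)/380) = (34 - 14)/(28 - 14) + 23*(107/(-42) + 8/380) = 20/14 + 23*(107*(-1/42) + 8*(1/380)) = (1/14)*20 + 23*(-107/42 + 2/95) = 10/7 + 23*(-10081/3990) = 10/7 - 231863/3990 = -32309/570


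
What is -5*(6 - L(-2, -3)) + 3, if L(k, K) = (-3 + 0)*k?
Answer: 3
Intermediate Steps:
L(k, K) = -3*k
-5*(6 - L(-2, -3)) + 3 = -5*(6 - (-3)*(-2)) + 3 = -5*(6 - 1*6) + 3 = -5*(6 - 6) + 3 = -5*0 + 3 = 0 + 3 = 3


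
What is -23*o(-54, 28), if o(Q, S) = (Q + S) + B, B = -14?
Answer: 920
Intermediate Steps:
o(Q, S) = -14 + Q + S (o(Q, S) = (Q + S) - 14 = -14 + Q + S)
-23*o(-54, 28) = -23*(-14 - 54 + 28) = -23*(-40) = 920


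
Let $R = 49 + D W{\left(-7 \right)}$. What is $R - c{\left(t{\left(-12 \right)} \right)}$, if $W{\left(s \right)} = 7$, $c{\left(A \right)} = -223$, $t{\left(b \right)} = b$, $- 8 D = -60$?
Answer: $\frac{649}{2} \approx 324.5$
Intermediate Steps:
$D = \frac{15}{2}$ ($D = \left(- \frac{1}{8}\right) \left(-60\right) = \frac{15}{2} \approx 7.5$)
$R = \frac{203}{2}$ ($R = 49 + \frac{15}{2} \cdot 7 = 49 + \frac{105}{2} = \frac{203}{2} \approx 101.5$)
$R - c{\left(t{\left(-12 \right)} \right)} = \frac{203}{2} - -223 = \frac{203}{2} + 223 = \frac{649}{2}$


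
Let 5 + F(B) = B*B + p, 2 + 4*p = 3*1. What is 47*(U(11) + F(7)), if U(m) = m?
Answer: 10387/4 ≈ 2596.8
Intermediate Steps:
p = ¼ (p = -½ + (3*1)/4 = -½ + (¼)*3 = -½ + ¾ = ¼ ≈ 0.25000)
F(B) = -19/4 + B² (F(B) = -5 + (B*B + ¼) = -5 + (B² + ¼) = -5 + (¼ + B²) = -19/4 + B²)
47*(U(11) + F(7)) = 47*(11 + (-19/4 + 7²)) = 47*(11 + (-19/4 + 49)) = 47*(11 + 177/4) = 47*(221/4) = 10387/4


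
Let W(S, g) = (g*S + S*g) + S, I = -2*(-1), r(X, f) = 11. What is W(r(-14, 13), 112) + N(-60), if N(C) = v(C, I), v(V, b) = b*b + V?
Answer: 2419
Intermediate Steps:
I = 2
v(V, b) = V + b**2 (v(V, b) = b**2 + V = V + b**2)
N(C) = 4 + C (N(C) = C + 2**2 = C + 4 = 4 + C)
W(S, g) = S + 2*S*g (W(S, g) = (S*g + S*g) + S = 2*S*g + S = S + 2*S*g)
W(r(-14, 13), 112) + N(-60) = 11*(1 + 2*112) + (4 - 60) = 11*(1 + 224) - 56 = 11*225 - 56 = 2475 - 56 = 2419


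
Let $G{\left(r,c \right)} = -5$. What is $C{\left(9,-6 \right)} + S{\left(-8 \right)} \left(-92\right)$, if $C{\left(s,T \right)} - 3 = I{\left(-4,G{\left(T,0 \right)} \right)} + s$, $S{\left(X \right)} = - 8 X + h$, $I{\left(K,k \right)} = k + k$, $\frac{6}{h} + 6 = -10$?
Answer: $- \frac{11703}{2} \approx -5851.5$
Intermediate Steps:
$h = - \frac{3}{8}$ ($h = \frac{6}{-6 - 10} = \frac{6}{-16} = 6 \left(- \frac{1}{16}\right) = - \frac{3}{8} \approx -0.375$)
$I{\left(K,k \right)} = 2 k$
$S{\left(X \right)} = - \frac{3}{8} - 8 X$ ($S{\left(X \right)} = - 8 X - \frac{3}{8} = - \frac{3}{8} - 8 X$)
$C{\left(s,T \right)} = -7 + s$ ($C{\left(s,T \right)} = 3 + \left(2 \left(-5\right) + s\right) = 3 + \left(-10 + s\right) = -7 + s$)
$C{\left(9,-6 \right)} + S{\left(-8 \right)} \left(-92\right) = \left(-7 + 9\right) + \left(- \frac{3}{8} - -64\right) \left(-92\right) = 2 + \left(- \frac{3}{8} + 64\right) \left(-92\right) = 2 + \frac{509}{8} \left(-92\right) = 2 - \frac{11707}{2} = - \frac{11703}{2}$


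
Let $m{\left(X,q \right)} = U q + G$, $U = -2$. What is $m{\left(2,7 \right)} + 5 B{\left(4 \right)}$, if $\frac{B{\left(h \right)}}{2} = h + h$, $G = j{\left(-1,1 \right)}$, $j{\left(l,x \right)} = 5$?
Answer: $71$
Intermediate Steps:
$G = 5$
$m{\left(X,q \right)} = 5 - 2 q$ ($m{\left(X,q \right)} = - 2 q + 5 = 5 - 2 q$)
$B{\left(h \right)} = 4 h$ ($B{\left(h \right)} = 2 \left(h + h\right) = 2 \cdot 2 h = 4 h$)
$m{\left(2,7 \right)} + 5 B{\left(4 \right)} = \left(5 - 14\right) + 5 \cdot 4 \cdot 4 = \left(5 - 14\right) + 5 \cdot 16 = -9 + 80 = 71$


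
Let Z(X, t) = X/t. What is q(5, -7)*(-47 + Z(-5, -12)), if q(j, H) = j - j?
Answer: 0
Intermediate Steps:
q(j, H) = 0
q(5, -7)*(-47 + Z(-5, -12)) = 0*(-47 - 5/(-12)) = 0*(-47 - 5*(-1/12)) = 0*(-47 + 5/12) = 0*(-559/12) = 0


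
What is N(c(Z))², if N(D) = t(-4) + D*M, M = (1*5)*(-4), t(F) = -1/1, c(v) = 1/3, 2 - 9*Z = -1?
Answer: 529/9 ≈ 58.778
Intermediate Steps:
Z = ⅓ (Z = 2/9 - ⅑*(-1) = 2/9 + ⅑ = ⅓ ≈ 0.33333)
c(v) = ⅓ (c(v) = 1*(⅓) = ⅓)
t(F) = -1 (t(F) = -1*1 = -1)
M = -20 (M = 5*(-4) = -20)
N(D) = -1 - 20*D (N(D) = -1 + D*(-20) = -1 - 20*D)
N(c(Z))² = (-1 - 20*⅓)² = (-1 - 20/3)² = (-23/3)² = 529/9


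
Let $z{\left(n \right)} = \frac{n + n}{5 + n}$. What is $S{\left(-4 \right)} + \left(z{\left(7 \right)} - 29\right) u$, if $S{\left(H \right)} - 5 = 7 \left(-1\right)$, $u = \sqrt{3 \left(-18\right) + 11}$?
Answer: $-2 - \frac{167 i \sqrt{43}}{6} \approx -2.0 - 182.52 i$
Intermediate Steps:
$u = i \sqrt{43}$ ($u = \sqrt{-54 + 11} = \sqrt{-43} = i \sqrt{43} \approx 6.5574 i$)
$S{\left(H \right)} = -2$ ($S{\left(H \right)} = 5 + 7 \left(-1\right) = 5 - 7 = -2$)
$z{\left(n \right)} = \frac{2 n}{5 + n}$
$S{\left(-4 \right)} + \left(z{\left(7 \right)} - 29\right) u = -2 + \left(2 \cdot 7 \frac{1}{5 + 7} - 29\right) i \sqrt{43} = -2 + \left(2 \cdot 7 \cdot \frac{1}{12} - 29\right) i \sqrt{43} = -2 + \left(\frac{7}{6} - 29\right) i \sqrt{43} = -2 - \frac{167 i \sqrt{43}}{6}$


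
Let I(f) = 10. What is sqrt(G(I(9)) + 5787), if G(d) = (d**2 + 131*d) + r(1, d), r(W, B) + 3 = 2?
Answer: 2*sqrt(1799) ≈ 84.829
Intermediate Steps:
r(W, B) = -1 (r(W, B) = -3 + 2 = -1)
G(d) = -1 + d**2 + 131*d (G(d) = (d**2 + 131*d) - 1 = -1 + d**2 + 131*d)
sqrt(G(I(9)) + 5787) = sqrt((-1 + 10**2 + 131*10) + 5787) = sqrt((-1 + 100 + 1310) + 5787) = sqrt(1409 + 5787) = sqrt(7196) = 2*sqrt(1799)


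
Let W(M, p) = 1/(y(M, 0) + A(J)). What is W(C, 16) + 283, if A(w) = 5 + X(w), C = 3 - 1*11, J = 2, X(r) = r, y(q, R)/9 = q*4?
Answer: 79522/281 ≈ 283.00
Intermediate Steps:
y(q, R) = 36*q (y(q, R) = 9*(q*4) = 9*(4*q) = 36*q)
C = -8 (C = 3 - 11 = -8)
A(w) = 5 + w
W(M, p) = 1/(7 + 36*M) (W(M, p) = 1/(36*M + (5 + 2)) = 1/(36*M + 7) = 1/(7 + 36*M))
W(C, 16) + 283 = 1/(7 + 36*(-8)) + 283 = 1/(7 - 288) + 283 = 1/(-281) + 283 = -1/281 + 283 = 79522/281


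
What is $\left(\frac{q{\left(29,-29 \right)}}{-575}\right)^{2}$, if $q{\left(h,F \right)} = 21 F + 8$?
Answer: $\frac{361201}{330625} \approx 1.0925$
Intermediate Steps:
$q{\left(h,F \right)} = 8 + 21 F$
$\left(\frac{q{\left(29,-29 \right)}}{-575}\right)^{2} = \left(\frac{8 + 21 \left(-29\right)}{-575}\right)^{2} = \left(\left(8 - 609\right) \left(- \frac{1}{575}\right)\right)^{2} = \left(\left(-601\right) \left(- \frac{1}{575}\right)\right)^{2} = \left(\frac{601}{575}\right)^{2} = \frac{361201}{330625}$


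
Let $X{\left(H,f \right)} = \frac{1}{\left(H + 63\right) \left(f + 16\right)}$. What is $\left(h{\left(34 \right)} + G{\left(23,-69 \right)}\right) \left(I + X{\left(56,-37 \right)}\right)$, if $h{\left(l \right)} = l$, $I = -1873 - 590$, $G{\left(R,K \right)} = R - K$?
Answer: $- \frac{36930228}{119} \approx -3.1034 \cdot 10^{5}$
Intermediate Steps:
$I = -2463$
$X{\left(H,f \right)} = \frac{1}{\left(16 + f\right) \left(63 + H\right)}$ ($X{\left(H,f \right)} = \frac{1}{\left(63 + H\right) \left(16 + f\right)} = \frac{1}{\left(16 + f\right) \left(63 + H\right)}$)
$\left(h{\left(34 \right)} + G{\left(23,-69 \right)}\right) \left(I + X{\left(56,-37 \right)}\right) = \left(34 + \left(23 - -69\right)\right) \left(-2463 + \frac{1}{1008 + 16 \cdot 56 + 63 \left(-37\right) + 56 \left(-37\right)}\right) = \left(34 + \left(23 + 69\right)\right) \left(-2463 + \frac{1}{1008 + 896 - 2331 - 2072}\right) = \left(34 + 92\right) \left(-2463 + \frac{1}{-2499}\right) = 126 \left(-2463 - \frac{1}{2499}\right) = 126 \left(- \frac{6155038}{2499}\right) = - \frac{36930228}{119}$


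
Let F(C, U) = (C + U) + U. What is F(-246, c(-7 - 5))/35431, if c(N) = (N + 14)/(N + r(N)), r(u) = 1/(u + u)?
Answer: -71190/10239559 ≈ -0.0069524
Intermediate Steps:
r(u) = 1/(2*u)
c(N) = (14 + N)/(N + 1/(2*N)) (c(N) = (N + 14)/(N + 1/(2*N)) = (14 + N)/(N + 1/(2*N)))
F(C, U) = C + 2*U
F(-246, c(-7 - 5))/35431 = (-246 + 2*(2*(-7 - 5)*(14 + (-7 - 5))/(1 + 2*(-7 - 5)²)))/35431 = (-246 + 2*(2*(-12)*(14 - 12)/(1 + 2*(-12)²)))*(1/35431) = (-246 + 2*(2*(-12)*2/(1 + 2*144)))*(1/35431) = (-246 + 2*(2*(-12)*2/(1 + 288)))*(1/35431) = (-246 + 2*(2*(-12)*2/289))*(1/35431) = (-246 + 2*(2*(-12)*(1/289)*2))*(1/35431) = (-246 + 2*(-48/289))*(1/35431) = (-246 - 96/289)*(1/35431) = -71190/289*1/35431 = -71190/10239559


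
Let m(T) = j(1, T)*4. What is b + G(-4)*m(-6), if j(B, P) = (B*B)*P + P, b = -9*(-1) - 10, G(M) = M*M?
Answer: -769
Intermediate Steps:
G(M) = M**2
b = -1 (b = 9 - 10 = -1)
j(B, P) = P + P*B**2 (j(B, P) = B**2*P + P = P*B**2 + P = P + P*B**2)
m(T) = 8*T (m(T) = (T*(1 + 1**2))*4 = (T*(1 + 1))*4 = (T*2)*4 = (2*T)*4 = 8*T)
b + G(-4)*m(-6) = -1 + (-4)**2*(8*(-6)) = -1 + 16*(-48) = -1 - 768 = -769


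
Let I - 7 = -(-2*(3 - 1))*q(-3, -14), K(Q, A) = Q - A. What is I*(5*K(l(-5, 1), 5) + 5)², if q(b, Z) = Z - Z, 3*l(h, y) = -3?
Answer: 4375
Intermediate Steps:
l(h, y) = -1 (l(h, y) = (⅓)*(-3) = -1)
q(b, Z) = 0
I = 7 (I = 7 - (-2*(3 - 1))*0 = 7 - (-2*2)*0 = 7 - (-4)*0 = 7 - 1*0 = 7 + 0 = 7)
I*(5*K(l(-5, 1), 5) + 5)² = 7*(5*(-1 - 1*5) + 5)² = 7*(5*(-1 - 5) + 5)² = 7*(5*(-6) + 5)² = 7*(-30 + 5)² = 7*(-25)² = 7*625 = 4375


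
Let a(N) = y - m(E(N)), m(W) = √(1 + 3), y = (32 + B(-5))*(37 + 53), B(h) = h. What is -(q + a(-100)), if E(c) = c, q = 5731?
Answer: -8159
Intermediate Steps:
y = 2430 (y = (32 - 5)*(37 + 53) = 27*90 = 2430)
m(W) = 2 (m(W) = √4 = 2)
a(N) = 2428 (a(N) = 2430 - 1*2 = 2430 - 2 = 2428)
-(q + a(-100)) = -(5731 + 2428) = -1*8159 = -8159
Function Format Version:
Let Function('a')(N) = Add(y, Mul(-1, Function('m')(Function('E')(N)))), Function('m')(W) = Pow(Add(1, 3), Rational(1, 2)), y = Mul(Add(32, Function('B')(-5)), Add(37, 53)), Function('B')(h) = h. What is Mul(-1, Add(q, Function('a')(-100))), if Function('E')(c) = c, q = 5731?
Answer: -8159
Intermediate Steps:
y = 2430 (y = Mul(Add(32, -5), Add(37, 53)) = Mul(27, 90) = 2430)
Function('m')(W) = 2 (Function('m')(W) = Pow(4, Rational(1, 2)) = 2)
Function('a')(N) = 2428 (Function('a')(N) = Add(2430, Mul(-1, 2)) = Add(2430, -2) = 2428)
Mul(-1, Add(q, Function('a')(-100))) = Mul(-1, Add(5731, 2428)) = Mul(-1, 8159) = -8159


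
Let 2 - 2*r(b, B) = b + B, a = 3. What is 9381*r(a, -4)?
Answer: 28143/2 ≈ 14072.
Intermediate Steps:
r(b, B) = 1 - B/2 - b/2 (r(b, B) = 1 - (b + B)/2 = 1 - (B + b)/2 = 1 + (-B/2 - b/2) = 1 - B/2 - b/2)
9381*r(a, -4) = 9381*(1 - ½*(-4) - ½*3) = 9381*(1 + 2 - 3/2) = 9381*(3/2) = 28143/2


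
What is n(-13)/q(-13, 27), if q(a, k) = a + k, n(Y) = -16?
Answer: -8/7 ≈ -1.1429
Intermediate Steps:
n(-13)/q(-13, 27) = -16/(-13 + 27) = -16/14 = -16*1/14 = -8/7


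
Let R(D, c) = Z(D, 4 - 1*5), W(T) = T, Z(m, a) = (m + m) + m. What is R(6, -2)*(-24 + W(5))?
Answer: -342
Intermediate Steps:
Z(m, a) = 3*m (Z(m, a) = 2*m + m = 3*m)
R(D, c) = 3*D
R(6, -2)*(-24 + W(5)) = (3*6)*(-24 + 5) = 18*(-19) = -342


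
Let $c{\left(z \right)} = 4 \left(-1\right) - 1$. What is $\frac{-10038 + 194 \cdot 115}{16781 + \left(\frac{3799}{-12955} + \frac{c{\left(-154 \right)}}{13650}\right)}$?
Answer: $\frac{17361026592}{23739430397} \approx 0.73132$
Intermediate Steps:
$c{\left(z \right)} = -5$ ($c{\left(z \right)} = -4 - 1 = -5$)
$\frac{-10038 + 194 \cdot 115}{16781 + \left(\frac{3799}{-12955} + \frac{c{\left(-154 \right)}}{13650}\right)} = \frac{-10038 + 194 \cdot 115}{16781 + \left(\frac{3799}{-12955} - \frac{5}{13650}\right)} = \frac{-10038 + 22310}{16781 + \left(3799 \left(- \frac{1}{12955}\right) - \frac{1}{2730}\right)} = \frac{12272}{16781 - \frac{415369}{1414686}} = \frac{12272}{\frac{23739430397}{1414686}} = 12272 \cdot \frac{1414686}{23739430397} = \frac{17361026592}{23739430397}$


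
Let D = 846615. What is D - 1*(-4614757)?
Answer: 5461372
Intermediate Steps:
D - 1*(-4614757) = 846615 - 1*(-4614757) = 846615 + 4614757 = 5461372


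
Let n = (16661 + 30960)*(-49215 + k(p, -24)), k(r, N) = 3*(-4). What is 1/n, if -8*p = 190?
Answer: -1/2344238967 ≈ -4.2658e-10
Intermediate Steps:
p = -95/4 (p = -⅛*190 = -95/4 ≈ -23.750)
k(r, N) = -12
n = -2344238967 (n = (16661 + 30960)*(-49215 - 12) = 47621*(-49227) = -2344238967)
1/n = 1/(-2344238967) = -1/2344238967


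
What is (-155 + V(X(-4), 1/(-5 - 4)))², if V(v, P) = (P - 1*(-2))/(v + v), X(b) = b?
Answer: 124925329/5184 ≈ 24098.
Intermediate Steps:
V(v, P) = (2 + P)/(2*v) (V(v, P) = (P + 2)/((2*v)) = (2 + P)*(1/(2*v)) = (2 + P)/(2*v))
(-155 + V(X(-4), 1/(-5 - 4)))² = (-155 + (½)*(2 + 1/(-5 - 4))/(-4))² = (-155 + (½)*(-¼)*(2 + 1/(-9)))² = (-155 + (½)*(-¼)*(2 - ⅑))² = (-155 + (½)*(-¼)*(17/9))² = (-155 - 17/72)² = (-11177/72)² = 124925329/5184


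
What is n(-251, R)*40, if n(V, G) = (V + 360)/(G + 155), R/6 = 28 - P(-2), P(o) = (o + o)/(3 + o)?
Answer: 4360/347 ≈ 12.565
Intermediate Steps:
P(o) = 2*o/(3 + o) (P(o) = (2*o)/(3 + o) = 2*o/(3 + o))
R = 192 (R = 6*(28 - 2*(-2)/(3 - 2)) = 6*(28 - 2*(-2)/1) = 6*(28 - 2*(-2)) = 6*(28 - 1*(-4)) = 6*(28 + 4) = 6*32 = 192)
n(V, G) = (360 + V)/(155 + G)
n(-251, R)*40 = ((360 - 251)/(155 + 192))*40 = (109/347)*40 = 4360/347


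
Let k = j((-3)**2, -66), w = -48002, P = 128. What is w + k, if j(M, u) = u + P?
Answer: -47940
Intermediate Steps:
j(M, u) = 128 + u (j(M, u) = u + 128 = 128 + u)
k = 62 (k = 128 - 66 = 62)
w + k = -48002 + 62 = -47940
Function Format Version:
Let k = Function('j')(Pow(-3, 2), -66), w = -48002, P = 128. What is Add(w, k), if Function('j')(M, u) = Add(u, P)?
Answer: -47940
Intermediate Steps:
Function('j')(M, u) = Add(128, u) (Function('j')(M, u) = Add(u, 128) = Add(128, u))
k = 62 (k = Add(128, -66) = 62)
Add(w, k) = Add(-48002, 62) = -47940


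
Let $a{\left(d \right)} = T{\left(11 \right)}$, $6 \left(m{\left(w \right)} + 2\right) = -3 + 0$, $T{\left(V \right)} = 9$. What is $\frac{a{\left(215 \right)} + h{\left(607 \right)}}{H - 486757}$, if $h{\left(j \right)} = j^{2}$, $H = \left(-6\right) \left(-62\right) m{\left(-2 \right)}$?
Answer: $- \frac{368458}{487687} \approx -0.75552$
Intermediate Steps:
$m{\left(w \right)} = - \frac{5}{2}$ ($m{\left(w \right)} = -2 + \frac{-3 + 0}{6} = -2 + \frac{1}{6} \left(-3\right) = -2 - \frac{1}{2} = - \frac{5}{2}$)
$a{\left(d \right)} = 9$
$H = -930$ ($H = \left(-6\right) \left(-62\right) \left(- \frac{5}{2}\right) = 372 \left(- \frac{5}{2}\right) = -930$)
$\frac{a{\left(215 \right)} + h{\left(607 \right)}}{H - 486757} = \frac{9 + 607^{2}}{-930 - 486757} = \frac{9 + 368449}{-487687} = 368458 \left(- \frac{1}{487687}\right) = - \frac{368458}{487687}$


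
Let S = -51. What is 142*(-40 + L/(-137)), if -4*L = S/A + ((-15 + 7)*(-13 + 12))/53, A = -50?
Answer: -4124027687/726100 ≈ -5679.7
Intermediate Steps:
L = -3103/10600 (L = -(-51/(-50) + ((-15 + 7)*(-13 + 12))/53)/4 = -(-51*(-1/50) - 8*(-1)*(1/53))/4 = -(51/50 + 8*(1/53))/4 = -(51/50 + 8/53)/4 = -1/4*3103/2650 = -3103/10600 ≈ -0.29274)
142*(-40 + L/(-137)) = 142*(-40 - 3103/10600/(-137)) = 142*(-40 - 3103/10600*(-1/137)) = 142*(-40 + 3103/1452200) = 142*(-58084897/1452200) = -4124027687/726100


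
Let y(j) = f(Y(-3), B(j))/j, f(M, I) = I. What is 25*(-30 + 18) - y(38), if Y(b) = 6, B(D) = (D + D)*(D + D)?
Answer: -452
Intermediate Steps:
B(D) = 4*D² (B(D) = (2*D)*(2*D) = 4*D²)
y(j) = 4*j (y(j) = (4*j²)/j = 4*j)
25*(-30 + 18) - y(38) = 25*(-30 + 18) - 4*38 = 25*(-12) - 1*152 = -300 - 152 = -452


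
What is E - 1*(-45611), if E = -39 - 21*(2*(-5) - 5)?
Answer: 45887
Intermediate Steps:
E = 276 (E = -39 - 21*(-10 - 5) = -39 - 21*(-15) = -39 + 315 = 276)
E - 1*(-45611) = 276 - 1*(-45611) = 276 + 45611 = 45887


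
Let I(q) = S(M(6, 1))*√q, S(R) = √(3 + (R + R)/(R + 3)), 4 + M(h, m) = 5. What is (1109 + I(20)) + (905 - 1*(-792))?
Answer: 2806 + √70 ≈ 2814.4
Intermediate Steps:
M(h, m) = 1 (M(h, m) = -4 + 5 = 1)
S(R) = √(3 + 2*R/(3 + R)) (S(R) = √(3 + (2*R)/(3 + R)) = √(3 + 2*R/(3 + R)))
I(q) = √14*√q/2 (I(q) = √((9 + 5*1)/(3 + 1))*√q = √((9 + 5)/4)*√q = √((¼)*14)*√q = √(7/2)*√q = (√14/2)*√q = √14*√q/2)
(1109 + I(20)) + (905 - 1*(-792)) = (1109 + √14*√20/2) + (905 - 1*(-792)) = (1109 + √14*(2*√5)/2) + (905 + 792) = (1109 + √70) + 1697 = 2806 + √70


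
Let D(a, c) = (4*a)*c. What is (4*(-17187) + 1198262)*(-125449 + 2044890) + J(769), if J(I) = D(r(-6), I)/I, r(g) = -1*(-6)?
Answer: 2168035481698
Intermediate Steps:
r(g) = 6
D(a, c) = 4*a*c
J(I) = 24 (J(I) = (4*6*I)/I = (24*I)/I = 24)
(4*(-17187) + 1198262)*(-125449 + 2044890) + J(769) = (4*(-17187) + 1198262)*(-125449 + 2044890) + 24 = (-68748 + 1198262)*1919441 + 24 = 1129514*1919441 + 24 = 2168035481674 + 24 = 2168035481698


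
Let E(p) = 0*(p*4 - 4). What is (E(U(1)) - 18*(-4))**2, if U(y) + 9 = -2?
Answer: 5184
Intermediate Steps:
U(y) = -11 (U(y) = -9 - 2 = -11)
E(p) = 0 (E(p) = 0*(4*p - 4) = 0*(-4 + 4*p) = 0)
(E(U(1)) - 18*(-4))**2 = (0 - 18*(-4))**2 = (0 + 72)**2 = 72**2 = 5184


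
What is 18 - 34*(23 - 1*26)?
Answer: 120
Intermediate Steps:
18 - 34*(23 - 1*26) = 18 - 34*(23 - 26) = 18 - 34*(-3) = 18 + 102 = 120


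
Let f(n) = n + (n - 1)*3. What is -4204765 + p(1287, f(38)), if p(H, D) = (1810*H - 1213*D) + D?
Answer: -2055883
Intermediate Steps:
f(n) = -3 + 4*n (f(n) = n + (-1 + n)*3 = n + (-3 + 3*n) = -3 + 4*n)
p(H, D) = -1212*D + 1810*H (p(H, D) = (-1213*D + 1810*H) + D = -1212*D + 1810*H)
-4204765 + p(1287, f(38)) = -4204765 + (-1212*(-3 + 4*38) + 1810*1287) = -4204765 + (-1212*(-3 + 152) + 2329470) = -4204765 + (-1212*149 + 2329470) = -4204765 + (-180588 + 2329470) = -4204765 + 2148882 = -2055883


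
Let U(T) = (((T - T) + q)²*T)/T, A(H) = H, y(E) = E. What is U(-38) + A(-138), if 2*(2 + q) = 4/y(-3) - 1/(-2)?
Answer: -19031/144 ≈ -132.16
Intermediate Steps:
q = -29/12 (q = -2 + (4/(-3) - 1/(-2))/2 = -2 + (4*(-⅓) - 1*(-½))/2 = -2 + (-4/3 + ½)/2 = -2 + (½)*(-⅚) = -2 - 5/12 = -29/12 ≈ -2.4167)
U(T) = 841/144 (U(T) = (((T - T) - 29/12)²*T)/T = ((0 - 29/12)²*T)/T = ((-29/12)²*T)/T = (841*T/144)/T = 841/144)
U(-38) + A(-138) = 841/144 - 138 = -19031/144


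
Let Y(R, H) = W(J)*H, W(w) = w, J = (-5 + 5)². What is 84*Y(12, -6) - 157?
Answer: -157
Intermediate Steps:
J = 0 (J = 0² = 0)
Y(R, H) = 0 (Y(R, H) = 0*H = 0)
84*Y(12, -6) - 157 = 84*0 - 157 = 0 - 157 = -157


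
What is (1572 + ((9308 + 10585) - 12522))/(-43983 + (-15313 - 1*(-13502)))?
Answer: -8943/45794 ≈ -0.19529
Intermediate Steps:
(1572 + ((9308 + 10585) - 12522))/(-43983 + (-15313 - 1*(-13502))) = (1572 + (19893 - 12522))/(-43983 + (-15313 + 13502)) = (1572 + 7371)/(-43983 - 1811) = 8943/(-45794) = 8943*(-1/45794) = -8943/45794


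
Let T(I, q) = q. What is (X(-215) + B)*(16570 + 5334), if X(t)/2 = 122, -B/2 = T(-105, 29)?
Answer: 4074144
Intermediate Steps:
B = -58 (B = -2*29 = -58)
X(t) = 244 (X(t) = 2*122 = 244)
(X(-215) + B)*(16570 + 5334) = (244 - 58)*(16570 + 5334) = 186*21904 = 4074144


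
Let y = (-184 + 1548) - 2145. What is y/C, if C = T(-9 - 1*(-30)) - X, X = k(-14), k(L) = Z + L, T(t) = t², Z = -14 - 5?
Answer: -781/474 ≈ -1.6477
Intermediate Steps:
Z = -19
k(L) = -19 + L
X = -33 (X = -19 - 14 = -33)
C = 474 (C = (-9 - 1*(-30))² - 1*(-33) = (-9 + 30)² + 33 = 21² + 33 = 441 + 33 = 474)
y = -781 (y = 1364 - 2145 = -781)
y/C = -781/474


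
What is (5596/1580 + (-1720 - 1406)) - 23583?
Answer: -10548656/395 ≈ -26705.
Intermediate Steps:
(5596/1580 + (-1720 - 1406)) - 23583 = (5596*(1/1580) - 3126) - 23583 = (1399/395 - 3126) - 23583 = -1233371/395 - 23583 = -10548656/395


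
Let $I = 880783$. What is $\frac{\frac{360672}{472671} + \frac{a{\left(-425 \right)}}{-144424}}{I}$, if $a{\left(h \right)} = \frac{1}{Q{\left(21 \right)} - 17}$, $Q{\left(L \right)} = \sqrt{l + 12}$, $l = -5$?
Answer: $\frac{1632144604567}{1883969420942549136} + \frac{\sqrt{7}}{35872149525744} \approx 8.6633 \cdot 10^{-7}$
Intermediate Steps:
$Q{\left(L \right)} = \sqrt{7}$ ($Q{\left(L \right)} = \sqrt{-5 + 12} = \sqrt{7}$)
$a{\left(h \right)} = \frac{1}{-17 + \sqrt{7}}$ ($a{\left(h \right)} = \frac{1}{\sqrt{7} - 17} = \frac{1}{-17 + \sqrt{7}}$)
$\frac{\frac{360672}{472671} + \frac{a{\left(-425 \right)}}{-144424}}{I} = \frac{\frac{360672}{472671} + \frac{- \frac{17}{282} - \frac{\sqrt{7}}{282}}{-144424}}{880783} = \left(360672 \cdot \frac{1}{472671} + \left(- \frac{17}{282} - \frac{\sqrt{7}}{282}\right) \left(- \frac{1}{144424}\right)\right) \frac{1}{880783} = \left(\frac{120224}{157557} + \left(\frac{17}{40727568} + \frac{\sqrt{7}}{40727568}\right)\right) \frac{1}{880783} = \left(\frac{1632144604567}{2138971143792} + \frac{\sqrt{7}}{40727568}\right) \frac{1}{880783} = \frac{1632144604567}{1883969420942549136} + \frac{\sqrt{7}}{35872149525744}$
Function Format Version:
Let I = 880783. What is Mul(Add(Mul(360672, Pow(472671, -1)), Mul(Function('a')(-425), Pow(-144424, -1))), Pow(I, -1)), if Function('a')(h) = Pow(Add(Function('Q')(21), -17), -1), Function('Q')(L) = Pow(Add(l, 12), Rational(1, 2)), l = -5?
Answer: Add(Rational(1632144604567, 1883969420942549136), Mul(Rational(1, 35872149525744), Pow(7, Rational(1, 2)))) ≈ 8.6633e-7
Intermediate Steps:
Function('Q')(L) = Pow(7, Rational(1, 2)) (Function('Q')(L) = Pow(Add(-5, 12), Rational(1, 2)) = Pow(7, Rational(1, 2)))
Function('a')(h) = Pow(Add(-17, Pow(7, Rational(1, 2))), -1) (Function('a')(h) = Pow(Add(Pow(7, Rational(1, 2)), -17), -1) = Pow(Add(-17, Pow(7, Rational(1, 2))), -1))
Mul(Add(Mul(360672, Pow(472671, -1)), Mul(Function('a')(-425), Pow(-144424, -1))), Pow(I, -1)) = Mul(Add(Mul(360672, Pow(472671, -1)), Mul(Add(Rational(-17, 282), Mul(Rational(-1, 282), Pow(7, Rational(1, 2)))), Pow(-144424, -1))), Pow(880783, -1)) = Mul(Add(Mul(360672, Rational(1, 472671)), Mul(Add(Rational(-17, 282), Mul(Rational(-1, 282), Pow(7, Rational(1, 2)))), Rational(-1, 144424))), Rational(1, 880783)) = Mul(Add(Rational(120224, 157557), Add(Rational(17, 40727568), Mul(Rational(1, 40727568), Pow(7, Rational(1, 2))))), Rational(1, 880783)) = Mul(Add(Rational(1632144604567, 2138971143792), Mul(Rational(1, 40727568), Pow(7, Rational(1, 2)))), Rational(1, 880783)) = Add(Rational(1632144604567, 1883969420942549136), Mul(Rational(1, 35872149525744), Pow(7, Rational(1, 2))))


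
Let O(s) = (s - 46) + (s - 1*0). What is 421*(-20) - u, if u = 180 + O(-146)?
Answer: -8262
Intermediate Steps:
O(s) = -46 + 2*s (O(s) = (-46 + s) + (s + 0) = (-46 + s) + s = -46 + 2*s)
u = -158 (u = 180 + (-46 + 2*(-146)) = 180 + (-46 - 292) = 180 - 338 = -158)
421*(-20) - u = 421*(-20) - 1*(-158) = -8420 + 158 = -8262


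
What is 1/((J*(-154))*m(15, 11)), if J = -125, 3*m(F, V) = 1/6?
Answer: 9/9625 ≈ 0.00093506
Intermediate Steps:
m(F, V) = 1/18 (m(F, V) = (⅓)/6 = (⅓)*(⅙) = 1/18)
1/((J*(-154))*m(15, 11)) = 1/(-125*(-154)*(1/18)) = 1/(19250*(1/18)) = 1/(9625/9) = 9/9625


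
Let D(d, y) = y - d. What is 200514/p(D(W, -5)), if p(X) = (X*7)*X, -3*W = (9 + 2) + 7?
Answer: 200514/7 ≈ 28645.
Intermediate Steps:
W = -6 (W = -((9 + 2) + 7)/3 = -(11 + 7)/3 = -⅓*18 = -6)
p(X) = 7*X² (p(X) = (7*X)*X = 7*X²)
200514/p(D(W, -5)) = 200514/((7*(-5 - 1*(-6))²)) = 200514/((7*(-5 + 6)²)) = 200514/((7*1²)) = 200514/((7*1)) = 200514/7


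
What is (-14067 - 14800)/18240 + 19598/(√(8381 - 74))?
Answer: -28867/18240 + 19598*√923/2769 ≈ 213.44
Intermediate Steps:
(-14067 - 14800)/18240 + 19598/(√(8381 - 74)) = -28867*1/18240 + 19598/(√8307) = -28867/18240 + 19598/((3*√923)) = -28867/18240 + 19598*(√923/2769) = -28867/18240 + 19598*√923/2769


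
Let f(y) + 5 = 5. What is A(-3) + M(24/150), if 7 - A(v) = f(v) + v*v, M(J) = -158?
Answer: -160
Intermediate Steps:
f(y) = 0 (f(y) = -5 + 5 = 0)
A(v) = 7 - v² (A(v) = 7 - (0 + v*v) = 7 - (0 + v²) = 7 - v²)
A(-3) + M(24/150) = (7 - 1*(-3)²) - 158 = (7 - 1*9) - 158 = (7 - 9) - 158 = -2 - 158 = -160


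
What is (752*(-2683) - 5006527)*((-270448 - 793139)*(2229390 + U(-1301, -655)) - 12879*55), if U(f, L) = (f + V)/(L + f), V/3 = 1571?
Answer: 2714812298846222799084/163 ≈ 1.6655e+19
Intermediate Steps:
V = 4713 (V = 3*1571 = 4713)
U(f, L) = (4713 + f)/(L + f) (U(f, L) = (f + 4713)/(L + f) = (4713 + f)/(L + f))
(752*(-2683) - 5006527)*((-270448 - 793139)*(2229390 + U(-1301, -655)) - 12879*55) = (752*(-2683) - 5006527)*((-270448 - 793139)*(2229390 + (4713 - 1301)/(-655 - 1301)) - 12879*55) = (-2017616 - 5006527)*(-1063587*(2229390 + 3412/(-1956)) - 708345) = -7024143*(-1063587*(2229390 - 1/1956*3412) - 708345) = -7024143*(-1063587*(2229390 - 853/489) - 708345) = -7024143*(-1063587*1090170857/489 - 708345) = -7024143*(-386497183761353/163 - 708345) = -7024143*(-386497299221588/163) = 2714812298846222799084/163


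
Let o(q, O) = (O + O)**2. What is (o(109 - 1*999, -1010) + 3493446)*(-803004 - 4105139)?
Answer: -37173519227978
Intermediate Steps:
o(q, O) = 4*O**2 (o(q, O) = (2*O)**2 = 4*O**2)
(o(109 - 1*999, -1010) + 3493446)*(-803004 - 4105139) = (4*(-1010)**2 + 3493446)*(-803004 - 4105139) = (4*1020100 + 3493446)*(-4908143) = (4080400 + 3493446)*(-4908143) = 7573846*(-4908143) = -37173519227978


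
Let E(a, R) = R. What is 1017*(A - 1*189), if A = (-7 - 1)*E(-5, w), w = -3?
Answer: -167805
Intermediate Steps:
A = 24 (A = (-7 - 1)*(-3) = -8*(-3) = 24)
1017*(A - 1*189) = 1017*(24 - 1*189) = 1017*(24 - 189) = 1017*(-165) = -167805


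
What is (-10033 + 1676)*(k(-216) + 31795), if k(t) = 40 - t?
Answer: -267850207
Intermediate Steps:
(-10033 + 1676)*(k(-216) + 31795) = (-10033 + 1676)*((40 - 1*(-216)) + 31795) = -8357*((40 + 216) + 31795) = -8357*(256 + 31795) = -8357*32051 = -267850207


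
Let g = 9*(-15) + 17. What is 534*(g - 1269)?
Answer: -740658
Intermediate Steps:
g = -118 (g = -135 + 17 = -118)
534*(g - 1269) = 534*(-118 - 1269) = 534*(-1387) = -740658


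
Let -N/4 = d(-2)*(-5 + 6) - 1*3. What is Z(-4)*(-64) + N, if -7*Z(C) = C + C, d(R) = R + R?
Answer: -316/7 ≈ -45.143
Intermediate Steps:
d(R) = 2*R
N = 28 (N = -4*((2*(-2))*(-5 + 6) - 1*3) = -4*(-4*1 - 3) = -4*(-4 - 3) = -4*(-7) = 28)
Z(C) = -2*C/7 (Z(C) = -(C + C)/7 = -2*C/7)
Z(-4)*(-64) + N = -2/7*(-4)*(-64) + 28 = (8/7)*(-64) + 28 = -512/7 + 28 = -316/7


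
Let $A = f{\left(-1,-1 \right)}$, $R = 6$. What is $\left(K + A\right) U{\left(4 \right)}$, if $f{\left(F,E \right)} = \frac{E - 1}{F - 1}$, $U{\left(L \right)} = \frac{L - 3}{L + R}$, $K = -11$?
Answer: $-1$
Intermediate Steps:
$U{\left(L \right)} = \frac{-3 + L}{6 + L}$ ($U{\left(L \right)} = \frac{L - 3}{L + 6} = \frac{-3 + L}{6 + L}$)
$f{\left(F,E \right)} = \frac{-1 + E}{-1 + F}$
$A = 1$ ($A = \frac{-1 - 1}{-1 - 1} = \frac{1}{-2} \left(-2\right) = \left(- \frac{1}{2}\right) \left(-2\right) = 1$)
$\left(K + A\right) U{\left(4 \right)} = \left(-11 + 1\right) \frac{-3 + 4}{6 + 4} = - 10 \cdot \frac{1}{10} \cdot 1 = \left(-10\right) \frac{1}{10} = -1$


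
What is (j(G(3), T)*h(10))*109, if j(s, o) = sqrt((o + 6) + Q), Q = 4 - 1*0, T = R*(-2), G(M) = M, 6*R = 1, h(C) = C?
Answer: 1090*sqrt(87)/3 ≈ 3388.9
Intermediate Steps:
R = 1/6 (R = (1/6)*1 = 1/6 ≈ 0.16667)
T = -1/3 (T = (1/6)*(-2) = -1/3 ≈ -0.33333)
Q = 4 (Q = 4 + 0 = 4)
j(s, o) = sqrt(10 + o) (j(s, o) = sqrt((o + 6) + 4) = sqrt((6 + o) + 4) = sqrt(10 + o))
(j(G(3), T)*h(10))*109 = (sqrt(10 - 1/3)*10)*109 = (sqrt(29/3)*10)*109 = ((sqrt(87)/3)*10)*109 = (10*sqrt(87)/3)*109 = 1090*sqrt(87)/3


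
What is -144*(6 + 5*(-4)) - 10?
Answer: 2006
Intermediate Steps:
-144*(6 + 5*(-4)) - 10 = -144*(6 - 20) - 10 = -144*(-14) - 10 = 2016 - 10 = 2006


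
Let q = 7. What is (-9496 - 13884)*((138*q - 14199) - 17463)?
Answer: 717672480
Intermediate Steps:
(-9496 - 13884)*((138*q - 14199) - 17463) = (-9496 - 13884)*((138*7 - 14199) - 17463) = -23380*((966 - 14199) - 17463) = -23380*(-13233 - 17463) = -23380*(-30696) = 717672480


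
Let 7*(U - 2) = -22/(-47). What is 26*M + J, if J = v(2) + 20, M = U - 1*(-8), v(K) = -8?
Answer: 90060/329 ≈ 273.74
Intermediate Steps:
U = 680/329 (U = 2 + (-22/(-47))/7 = 2 + (-22*(-1/47))/7 = 2 + (⅐)*(22/47) = 2 + 22/329 = 680/329 ≈ 2.0669)
M = 3312/329 (M = 680/329 - 1*(-8) = 680/329 + 8 = 3312/329 ≈ 10.067)
J = 12 (J = -8 + 20 = 12)
26*M + J = 26*(3312/329) + 12 = 86112/329 + 12 = 90060/329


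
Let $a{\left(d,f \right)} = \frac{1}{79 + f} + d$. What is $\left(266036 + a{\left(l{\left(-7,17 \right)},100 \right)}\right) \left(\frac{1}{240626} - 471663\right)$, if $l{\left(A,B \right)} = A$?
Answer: $- \frac{2702255360761031052}{21536027} \approx -1.2548 \cdot 10^{11}$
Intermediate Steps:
$a{\left(d,f \right)} = d + \frac{1}{79 + f}$
$\left(266036 + a{\left(l{\left(-7,17 \right)},100 \right)}\right) \left(\frac{1}{240626} - 471663\right) = \left(266036 + \frac{1 + 79 \left(-7\right) - 700}{79 + 100}\right) \left(\frac{1}{240626} - 471663\right) = \left(266036 + \frac{1 - 553 - 700}{179}\right) \left(\frac{1}{240626} - 471663\right) = \left(266036 + \frac{1}{179} \left(-1252\right)\right) \left(- \frac{113494381037}{240626}\right) = \left(266036 - \frac{1252}{179}\right) \left(- \frac{113494381037}{240626}\right) = \frac{47619192}{179} \left(- \frac{113494381037}{240626}\right) = - \frac{2702255360761031052}{21536027}$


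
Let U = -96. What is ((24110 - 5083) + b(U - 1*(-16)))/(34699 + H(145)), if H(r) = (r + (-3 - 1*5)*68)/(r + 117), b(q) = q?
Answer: 4964114/9090739 ≈ 0.54606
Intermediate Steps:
H(r) = (-544 + r)/(117 + r) (H(r) = (r + (-3 - 5)*68)/(117 + r) = (r - 8*68)/(117 + r) = (r - 544)/(117 + r) = (-544 + r)/(117 + r))
((24110 - 5083) + b(U - 1*(-16)))/(34699 + H(145)) = ((24110 - 5083) + (-96 - 1*(-16)))/(34699 + (-544 + 145)/(117 + 145)) = (19027 + (-96 + 16))/(34699 - 399/262) = (19027 - 80)/(34699 + (1/262)*(-399)) = 18947/(34699 - 399/262) = 18947/(9090739/262) = 18947*(262/9090739) = 4964114/9090739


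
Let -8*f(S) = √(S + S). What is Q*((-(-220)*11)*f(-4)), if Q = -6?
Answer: 3630*I*√2 ≈ 5133.6*I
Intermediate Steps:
f(S) = -√2*√S/8 (f(S) = -√(S + S)/8 = -√2*√S/8)
Q*((-(-220)*11)*f(-4)) = -6*(-(-220)*11)*(-√2*√(-4)/8) = -6*(-44*(-55))*(-√2*2*I/8) = -14520*(-I*√2/4) = -(-3630)*I*√2 = 3630*I*√2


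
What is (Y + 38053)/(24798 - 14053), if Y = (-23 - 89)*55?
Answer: 31893/10745 ≈ 2.9682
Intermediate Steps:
Y = -6160 (Y = -112*55 = -6160)
(Y + 38053)/(24798 - 14053) = (-6160 + 38053)/(24798 - 14053) = 31893/10745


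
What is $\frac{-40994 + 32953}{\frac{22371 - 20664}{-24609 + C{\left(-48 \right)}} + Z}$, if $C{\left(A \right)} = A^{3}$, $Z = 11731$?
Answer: $- \frac{362383747}{528680408} \approx -0.68545$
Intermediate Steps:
$\frac{-40994 + 32953}{\frac{22371 - 20664}{-24609 + C{\left(-48 \right)}} + Z} = \frac{-40994 + 32953}{\frac{22371 - 20664}{-24609 + \left(-48\right)^{3}} + 11731} = - \frac{8041}{\frac{1707}{-24609 - 110592} + 11731} = - \frac{8041}{\frac{1707}{-135201} + 11731} = - \frac{8041}{1707 \left(- \frac{1}{135201}\right) + 11731} = - \frac{8041}{- \frac{569}{45067} + 11731} = - \frac{8041}{\frac{528680408}{45067}} = \left(-8041\right) \frac{45067}{528680408} = - \frac{362383747}{528680408}$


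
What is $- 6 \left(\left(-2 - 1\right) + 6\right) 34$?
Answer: $-612$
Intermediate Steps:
$- 6 \left(\left(-2 - 1\right) + 6\right) 34 = - 6 \left(-3 + 6\right) 34 = \left(-6\right) 3 \cdot 34 = \left(-18\right) 34 = -612$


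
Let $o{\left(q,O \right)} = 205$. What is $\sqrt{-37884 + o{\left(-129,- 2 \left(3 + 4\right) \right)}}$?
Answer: $i \sqrt{37679} \approx 194.11 i$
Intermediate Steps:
$\sqrt{-37884 + o{\left(-129,- 2 \left(3 + 4\right) \right)}} = \sqrt{-37884 + 205} = \sqrt{-37679} = i \sqrt{37679}$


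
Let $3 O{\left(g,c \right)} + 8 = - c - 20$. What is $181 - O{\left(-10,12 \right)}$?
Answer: $\frac{583}{3} \approx 194.33$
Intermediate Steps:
$O{\left(g,c \right)} = - \frac{28}{3} - \frac{c}{3}$ ($O{\left(g,c \right)} = - \frac{8}{3} + \frac{- c - 20}{3} = - \frac{8}{3} + \frac{-20 - c}{3} = - \frac{8}{3} - \left(\frac{20}{3} + \frac{c}{3}\right) = - \frac{28}{3} - \frac{c}{3}$)
$181 - O{\left(-10,12 \right)} = 181 - \left(- \frac{28}{3} - 4\right) = 181 - - \frac{40}{3} = 181 + \frac{40}{3} = \frac{583}{3}$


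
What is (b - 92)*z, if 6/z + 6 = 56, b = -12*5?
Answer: -456/25 ≈ -18.240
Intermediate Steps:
b = -60
z = 3/25 (z = 6/(-6 + 56) = 6/50 = 6*(1/50) = 3/25 ≈ 0.12000)
(b - 92)*z = (-60 - 92)*(3/25) = -152*3/25 = -456/25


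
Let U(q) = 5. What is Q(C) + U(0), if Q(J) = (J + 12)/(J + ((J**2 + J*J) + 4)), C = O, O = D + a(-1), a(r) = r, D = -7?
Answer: 156/31 ≈ 5.0323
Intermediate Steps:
O = -8 (O = -7 - 1 = -8)
C = -8
Q(J) = (12 + J)/(4 + J + 2*J**2) (Q(J) = (12 + J)/(J + ((J**2 + J**2) + 4)) = (12 + J)/(J + (2*J**2 + 4)) = (12 + J)/(J + (4 + 2*J**2)) = (12 + J)/(4 + J + 2*J**2))
Q(C) + U(0) = (12 - 8)/(4 - 8 + 2*(-8)**2) + 5 = 4/(4 - 8 + 2*64) + 5 = 4/(4 - 8 + 128) + 5 = 4/124 + 5 = (1/124)*4 + 5 = 1/31 + 5 = 156/31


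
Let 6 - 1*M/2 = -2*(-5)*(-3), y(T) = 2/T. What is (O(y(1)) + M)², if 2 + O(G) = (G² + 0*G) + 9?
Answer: 6889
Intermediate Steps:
M = 72 (M = 12 - 2*(-2*(-5))*(-3) = 12 - 20*(-3) = 12 - 2*(-30) = 12 + 60 = 72)
O(G) = 7 + G² (O(G) = -2 + ((G² + 0*G) + 9) = -2 + ((G² + 0) + 9) = -2 + (G² + 9) = -2 + (9 + G²) = 7 + G²)
(O(y(1)) + M)² = ((7 + (2/1)²) + 72)² = ((7 + (2*1)²) + 72)² = ((7 + 2²) + 72)² = ((7 + 4) + 72)² = (11 + 72)² = 83² = 6889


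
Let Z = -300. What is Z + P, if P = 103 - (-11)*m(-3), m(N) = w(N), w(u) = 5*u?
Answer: -362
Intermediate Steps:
m(N) = 5*N
P = -62 (P = 103 - (-11)*5*(-3) = 103 - (-11)*(-15) = 103 - 1*165 = 103 - 165 = -62)
Z + P = -300 - 62 = -362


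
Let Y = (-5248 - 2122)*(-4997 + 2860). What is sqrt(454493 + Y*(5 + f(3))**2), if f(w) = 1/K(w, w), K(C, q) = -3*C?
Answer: sqrt(30528213773)/9 ≈ 19414.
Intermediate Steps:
Y = 15749690 (Y = -7370*(-2137) = 15749690)
f(w) = -1/(3*w) (f(w) = 1/(-3*w) = -1/(3*w))
sqrt(454493 + Y*(5 + f(3))**2) = sqrt(454493 + 15749690*(5 - 1/3/3)**2) = sqrt(454493 + 15749690*(5 - 1/3*1/3)**2) = sqrt(454493 + 15749690*(5 - 1/9)**2) = sqrt(454493 + 15749690*(44/9)**2) = sqrt(454493 + 15749690*(1936/81)) = sqrt(454493 + 30491399840/81) = sqrt(30528213773/81) = sqrt(30528213773)/9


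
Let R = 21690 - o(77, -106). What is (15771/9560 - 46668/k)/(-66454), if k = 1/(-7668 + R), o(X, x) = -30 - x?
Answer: 6221953215909/635300240 ≈ 9793.7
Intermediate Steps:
R = 21614 (R = 21690 - (-30 - 1*(-106)) = 21690 - (-30 + 106) = 21690 - 1*76 = 21690 - 76 = 21614)
k = 1/13946 (k = 1/(-7668 + 21614) = 1/13946 ≈ 7.1705e-5)
(15771/9560 - 46668/k)/(-66454) = (15771/9560 - 46668/1/13946)/(-66454) = (15771*(1/9560) - 46668*13946)*(-1/66454) = (15771/9560 - 650831928)*(-1/66454) = -6221953215909/9560*(-1/66454) = 6221953215909/635300240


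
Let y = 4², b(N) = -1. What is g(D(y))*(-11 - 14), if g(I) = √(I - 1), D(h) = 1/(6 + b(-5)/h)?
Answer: -5*I*√7505/19 ≈ -22.798*I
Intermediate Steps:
y = 16
D(h) = 1/(6 - 1/h)
g(I) = √(-1 + I)
g(D(y))*(-11 - 14) = √(-1 + 16/(-1 + 6*16))*(-11 - 14) = √(-1 + 16/(-1 + 96))*(-25) = √(-1 + 16/95)*(-25) = √(-79/95)*(-25) = (I*√7505/95)*(-25) = -5*I*√7505/19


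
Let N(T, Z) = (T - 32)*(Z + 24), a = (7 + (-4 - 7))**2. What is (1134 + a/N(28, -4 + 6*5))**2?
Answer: 803609104/625 ≈ 1.2858e+6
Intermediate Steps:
a = 16 (a = (7 - 11)**2 = (-4)**2 = 16)
N(T, Z) = (-32 + T)*(24 + Z)
(1134 + a/N(28, -4 + 6*5))**2 = (1134 + 16/(-768 - 32*(-4 + 6*5) + 24*28 + 28*(-4 + 6*5)))**2 = (1134 + 16/(-768 - 32*(-4 + 30) + 672 + 28*(-4 + 30)))**2 = (1134 + 16/(-768 - 32*26 + 672 + 28*26))**2 = (1134 + 16/(-768 - 832 + 672 + 728))**2 = (1134 + 16/(-200))**2 = (1134 + 16*(-1/200))**2 = (1134 - 2/25)**2 = (28348/25)**2 = 803609104/625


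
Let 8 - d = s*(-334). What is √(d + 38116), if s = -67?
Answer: √15746 ≈ 125.48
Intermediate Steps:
d = -22370 (d = 8 - (-67)*(-334) = 8 - 1*22378 = 8 - 22378 = -22370)
√(d + 38116) = √(-22370 + 38116) = √15746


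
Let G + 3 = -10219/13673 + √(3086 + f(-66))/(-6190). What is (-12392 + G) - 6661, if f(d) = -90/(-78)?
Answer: -23687537/1243 - √521729/80470 ≈ -19057.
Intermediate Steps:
f(d) = 15/13 (f(d) = -90*(-1/78) = 15/13)
G = -4658/1243 - √521729/80470 (G = -3 + (-10219/13673 + √(3086 + 15/13)/(-6190)) = -3 + (-10219*1/13673 + √(40133/13)*(-1/6190)) = -3 + (-929/1243 + (√521729/13)*(-1/6190)) = -3 + (-929/1243 - √521729/80470) = -4658/1243 - √521729/80470 ≈ -3.7564)
(-12392 + G) - 6661 = (-12392 + (-4658/1243 - √521729/80470)) - 6661 = (-15407914/1243 - √521729/80470) - 6661 = -23687537/1243 - √521729/80470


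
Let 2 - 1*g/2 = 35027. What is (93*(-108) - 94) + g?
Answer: -80188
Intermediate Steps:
g = -70050 (g = 4 - 2*35027 = 4 - 70054 = -70050)
(93*(-108) - 94) + g = (93*(-108) - 94) - 70050 = (-10044 - 94) - 70050 = -10138 - 70050 = -80188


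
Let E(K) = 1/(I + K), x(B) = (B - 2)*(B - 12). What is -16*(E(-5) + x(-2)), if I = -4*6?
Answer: -25968/29 ≈ -895.45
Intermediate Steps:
I = -24
x(B) = (-12 + B)*(-2 + B) (x(B) = (-2 + B)*(-12 + B) = (-12 + B)*(-2 + B))
E(K) = 1/(-24 + K)
-16*(E(-5) + x(-2)) = -16*(1/(-24 - 5) + (24 + (-2)² - 14*(-2))) = -16*(1/(-29) + (24 + 4 + 28)) = -16*(-1/29 + 56) = -16*1623/29 = -25968/29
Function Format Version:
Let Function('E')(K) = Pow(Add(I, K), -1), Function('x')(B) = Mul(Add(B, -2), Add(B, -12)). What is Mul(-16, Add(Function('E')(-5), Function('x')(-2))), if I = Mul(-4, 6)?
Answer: Rational(-25968, 29) ≈ -895.45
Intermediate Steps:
I = -24
Function('x')(B) = Mul(Add(-12, B), Add(-2, B)) (Function('x')(B) = Mul(Add(-2, B), Add(-12, B)) = Mul(Add(-12, B), Add(-2, B)))
Function('E')(K) = Pow(Add(-24, K), -1)
Mul(-16, Add(Function('E')(-5), Function('x')(-2))) = Mul(-16, Add(Pow(Add(-24, -5), -1), Add(24, Pow(-2, 2), Mul(-14, -2)))) = Mul(-16, Add(Pow(-29, -1), Add(24, 4, 28))) = Mul(-16, Add(Rational(-1, 29), 56)) = Mul(-16, Rational(1623, 29)) = Rational(-25968, 29)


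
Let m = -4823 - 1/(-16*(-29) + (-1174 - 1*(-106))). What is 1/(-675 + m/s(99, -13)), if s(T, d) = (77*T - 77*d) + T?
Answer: -5268692/3559280191 ≈ -0.0014803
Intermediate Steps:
s(T, d) = -77*d + 78*T (s(T, d) = (-77*d + 77*T) + T = -77*d + 78*T)
m = -2913091/604 (m = -4823 - 1/(464 + (-1174 + 106)) = -4823 - 1/(464 - 1068) = -4823 - 1/(-604) = -4823 - 1*(-1/604) = -4823 + 1/604 = -2913091/604 ≈ -4823.0)
1/(-675 + m/s(99, -13)) = 1/(-675 - 2913091/(604*(-77*(-13) + 78*99))) = 1/(-675 - 2913091/(604*(1001 + 7722))) = 1/(-675 - 2913091/604/8723) = 1/(-675 - 2913091/604*1/8723) = 1/(-675 - 2913091/5268692) = 1/(-3559280191/5268692) = -5268692/3559280191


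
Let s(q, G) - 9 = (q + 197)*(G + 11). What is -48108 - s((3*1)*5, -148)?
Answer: -19073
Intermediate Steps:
s(q, G) = 9 + (11 + G)*(197 + q) (s(q, G) = 9 + (q + 197)*(G + 11) = 9 + (197 + q)*(11 + G) = 9 + (11 + G)*(197 + q))
-48108 - s((3*1)*5, -148) = -48108 - (2176 + 11*((3*1)*5) + 197*(-148) - 148*3*1*5) = -48108 - (2176 + 11*(3*5) - 29156 - 444*5) = -48108 - (2176 + 11*15 - 29156 - 148*15) = -48108 - (2176 + 165 - 29156 - 2220) = -48108 - 1*(-29035) = -48108 + 29035 = -19073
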